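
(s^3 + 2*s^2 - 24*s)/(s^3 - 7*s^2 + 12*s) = (s + 6)/(s - 3)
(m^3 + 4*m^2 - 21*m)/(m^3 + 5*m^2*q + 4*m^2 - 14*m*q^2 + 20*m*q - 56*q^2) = m*(m^2 + 4*m - 21)/(m^3 + 5*m^2*q + 4*m^2 - 14*m*q^2 + 20*m*q - 56*q^2)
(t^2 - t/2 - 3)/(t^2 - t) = (t^2 - t/2 - 3)/(t*(t - 1))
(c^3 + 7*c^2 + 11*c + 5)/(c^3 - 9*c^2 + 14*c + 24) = (c^2 + 6*c + 5)/(c^2 - 10*c + 24)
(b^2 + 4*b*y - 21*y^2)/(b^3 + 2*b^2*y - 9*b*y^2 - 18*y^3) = (b + 7*y)/(b^2 + 5*b*y + 6*y^2)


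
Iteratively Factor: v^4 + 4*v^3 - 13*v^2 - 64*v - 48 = (v + 3)*(v^3 + v^2 - 16*v - 16) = (v - 4)*(v + 3)*(v^2 + 5*v + 4) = (v - 4)*(v + 1)*(v + 3)*(v + 4)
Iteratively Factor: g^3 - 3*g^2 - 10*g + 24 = (g - 4)*(g^2 + g - 6) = (g - 4)*(g + 3)*(g - 2)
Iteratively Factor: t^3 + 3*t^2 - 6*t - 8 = (t + 1)*(t^2 + 2*t - 8) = (t - 2)*(t + 1)*(t + 4)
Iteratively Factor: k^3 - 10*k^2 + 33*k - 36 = (k - 3)*(k^2 - 7*k + 12) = (k - 3)^2*(k - 4)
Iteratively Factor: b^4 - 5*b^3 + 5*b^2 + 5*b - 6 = (b - 2)*(b^3 - 3*b^2 - b + 3) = (b - 2)*(b + 1)*(b^2 - 4*b + 3) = (b - 3)*(b - 2)*(b + 1)*(b - 1)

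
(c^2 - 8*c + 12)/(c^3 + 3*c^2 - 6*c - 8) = (c - 6)/(c^2 + 5*c + 4)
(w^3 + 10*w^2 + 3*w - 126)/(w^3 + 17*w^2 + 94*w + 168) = (w - 3)/(w + 4)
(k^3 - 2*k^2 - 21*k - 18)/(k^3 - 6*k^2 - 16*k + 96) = (k^2 + 4*k + 3)/(k^2 - 16)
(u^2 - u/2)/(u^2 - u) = (u - 1/2)/(u - 1)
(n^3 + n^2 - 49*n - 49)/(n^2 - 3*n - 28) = (n^2 + 8*n + 7)/(n + 4)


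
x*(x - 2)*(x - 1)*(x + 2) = x^4 - x^3 - 4*x^2 + 4*x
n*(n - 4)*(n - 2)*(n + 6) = n^4 - 28*n^2 + 48*n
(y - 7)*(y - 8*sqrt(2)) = y^2 - 8*sqrt(2)*y - 7*y + 56*sqrt(2)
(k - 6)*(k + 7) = k^2 + k - 42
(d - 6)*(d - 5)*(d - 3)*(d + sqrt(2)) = d^4 - 14*d^3 + sqrt(2)*d^3 - 14*sqrt(2)*d^2 + 63*d^2 - 90*d + 63*sqrt(2)*d - 90*sqrt(2)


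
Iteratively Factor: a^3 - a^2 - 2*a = (a)*(a^2 - a - 2) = a*(a - 2)*(a + 1)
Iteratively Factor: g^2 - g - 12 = (g - 4)*(g + 3)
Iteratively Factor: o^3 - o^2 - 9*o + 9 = (o - 1)*(o^2 - 9) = (o - 3)*(o - 1)*(o + 3)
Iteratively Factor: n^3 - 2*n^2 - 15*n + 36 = (n - 3)*(n^2 + n - 12) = (n - 3)^2*(n + 4)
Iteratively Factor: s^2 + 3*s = (s + 3)*(s)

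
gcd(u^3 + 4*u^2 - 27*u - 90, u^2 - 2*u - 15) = u^2 - 2*u - 15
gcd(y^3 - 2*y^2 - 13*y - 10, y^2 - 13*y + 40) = y - 5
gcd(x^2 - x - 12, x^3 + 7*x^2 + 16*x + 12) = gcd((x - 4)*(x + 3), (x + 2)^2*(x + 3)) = x + 3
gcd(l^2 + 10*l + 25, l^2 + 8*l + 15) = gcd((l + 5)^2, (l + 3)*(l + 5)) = l + 5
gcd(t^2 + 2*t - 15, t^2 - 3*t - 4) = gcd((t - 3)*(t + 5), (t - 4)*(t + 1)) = 1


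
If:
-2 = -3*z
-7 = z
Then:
No Solution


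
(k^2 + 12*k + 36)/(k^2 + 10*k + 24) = (k + 6)/(k + 4)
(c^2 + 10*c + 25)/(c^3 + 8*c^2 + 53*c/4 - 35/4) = 4*(c + 5)/(4*c^2 + 12*c - 7)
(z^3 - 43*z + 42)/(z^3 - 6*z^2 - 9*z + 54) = (z^2 + 6*z - 7)/(z^2 - 9)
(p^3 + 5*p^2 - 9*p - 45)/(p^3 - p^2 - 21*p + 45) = (p + 3)/(p - 3)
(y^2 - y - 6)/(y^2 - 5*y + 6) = (y + 2)/(y - 2)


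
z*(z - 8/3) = z^2 - 8*z/3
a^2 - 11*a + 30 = (a - 6)*(a - 5)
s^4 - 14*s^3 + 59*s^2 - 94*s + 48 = (s - 8)*(s - 3)*(s - 2)*(s - 1)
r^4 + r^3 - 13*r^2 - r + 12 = (r - 3)*(r - 1)*(r + 1)*(r + 4)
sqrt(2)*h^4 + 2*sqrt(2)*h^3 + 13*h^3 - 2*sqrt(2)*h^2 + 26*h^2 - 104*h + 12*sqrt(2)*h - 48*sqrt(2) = (h - 2)*(h + 4)*(h + 6*sqrt(2))*(sqrt(2)*h + 1)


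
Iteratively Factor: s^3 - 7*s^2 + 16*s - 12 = (s - 3)*(s^2 - 4*s + 4) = (s - 3)*(s - 2)*(s - 2)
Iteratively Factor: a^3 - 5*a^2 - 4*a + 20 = (a - 2)*(a^2 - 3*a - 10) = (a - 5)*(a - 2)*(a + 2)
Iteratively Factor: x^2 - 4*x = (x - 4)*(x)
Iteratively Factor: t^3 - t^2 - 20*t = (t - 5)*(t^2 + 4*t) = t*(t - 5)*(t + 4)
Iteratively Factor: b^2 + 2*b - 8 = (b + 4)*(b - 2)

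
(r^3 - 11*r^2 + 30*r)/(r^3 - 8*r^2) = (r^2 - 11*r + 30)/(r*(r - 8))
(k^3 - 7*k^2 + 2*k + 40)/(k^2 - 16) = (k^2 - 3*k - 10)/(k + 4)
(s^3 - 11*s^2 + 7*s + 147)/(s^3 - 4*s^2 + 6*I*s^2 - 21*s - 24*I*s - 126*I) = (s - 7)/(s + 6*I)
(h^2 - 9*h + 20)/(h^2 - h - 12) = (h - 5)/(h + 3)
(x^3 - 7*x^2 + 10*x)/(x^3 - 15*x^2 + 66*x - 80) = x/(x - 8)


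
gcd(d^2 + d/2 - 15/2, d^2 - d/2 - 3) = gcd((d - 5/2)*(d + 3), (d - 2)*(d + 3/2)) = 1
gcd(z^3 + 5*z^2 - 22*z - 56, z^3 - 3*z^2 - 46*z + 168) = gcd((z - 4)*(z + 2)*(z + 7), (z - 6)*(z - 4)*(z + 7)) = z^2 + 3*z - 28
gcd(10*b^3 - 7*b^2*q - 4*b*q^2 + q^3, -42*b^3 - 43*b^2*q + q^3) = 1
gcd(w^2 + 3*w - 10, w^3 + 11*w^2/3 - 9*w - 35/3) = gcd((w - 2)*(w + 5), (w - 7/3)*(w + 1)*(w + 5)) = w + 5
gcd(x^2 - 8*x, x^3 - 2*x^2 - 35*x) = x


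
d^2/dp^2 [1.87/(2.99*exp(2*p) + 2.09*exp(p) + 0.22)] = (1.87*(5.98*exp(p) + 2.09)*(11.96*exp(p) + 4.18)*exp(p) - (22.3652*exp(p) + 3.9083)*(2.99*exp(2*p) + 2.09*exp(p) + 0.22))*exp(p)/(2.99*exp(2*p) + 2.09*exp(p) + 0.22)^3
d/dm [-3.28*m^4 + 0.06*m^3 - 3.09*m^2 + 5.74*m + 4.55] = -13.12*m^3 + 0.18*m^2 - 6.18*m + 5.74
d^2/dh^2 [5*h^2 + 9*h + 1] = 10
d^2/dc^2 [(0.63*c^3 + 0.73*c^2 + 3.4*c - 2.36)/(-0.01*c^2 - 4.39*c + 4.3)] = (-1.0842021724855e-19*c^5 + 5.55111512312578e-17*c^4 - 24.273612*c^3 + 71.168136*c^2 - 70.147776*c - 64.191728)/(1.0e-6*c^6 + 0.001317*c^5 + 0.576873*c^4 + 83.471899*c^3 - 248.05539*c^2 + 243.5133*c - 79.507)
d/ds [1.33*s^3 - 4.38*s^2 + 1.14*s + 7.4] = 3.99*s^2 - 8.76*s + 1.14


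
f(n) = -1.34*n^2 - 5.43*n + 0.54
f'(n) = -2.68*n - 5.43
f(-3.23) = 4.10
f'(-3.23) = 3.23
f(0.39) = -1.78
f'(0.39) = -6.48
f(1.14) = -7.39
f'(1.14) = -8.49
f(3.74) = -38.51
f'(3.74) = -15.45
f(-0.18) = 1.47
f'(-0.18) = -4.95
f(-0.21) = 1.62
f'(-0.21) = -4.87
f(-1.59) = 5.79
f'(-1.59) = -1.17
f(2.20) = -17.89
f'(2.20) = -11.33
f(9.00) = -156.87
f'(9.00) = -29.55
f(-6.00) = -15.12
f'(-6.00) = 10.65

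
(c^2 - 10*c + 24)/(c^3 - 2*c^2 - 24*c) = (c - 4)/(c*(c + 4))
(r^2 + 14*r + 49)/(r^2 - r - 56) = (r + 7)/(r - 8)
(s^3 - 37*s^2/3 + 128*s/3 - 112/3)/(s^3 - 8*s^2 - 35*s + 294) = (s^2 - 16*s/3 + 16/3)/(s^2 - s - 42)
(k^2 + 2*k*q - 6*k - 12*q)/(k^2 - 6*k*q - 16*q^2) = (6 - k)/(-k + 8*q)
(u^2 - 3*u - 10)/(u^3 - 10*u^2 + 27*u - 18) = (u^2 - 3*u - 10)/(u^3 - 10*u^2 + 27*u - 18)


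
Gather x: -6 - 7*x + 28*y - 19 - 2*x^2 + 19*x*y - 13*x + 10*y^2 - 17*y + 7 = -2*x^2 + x*(19*y - 20) + 10*y^2 + 11*y - 18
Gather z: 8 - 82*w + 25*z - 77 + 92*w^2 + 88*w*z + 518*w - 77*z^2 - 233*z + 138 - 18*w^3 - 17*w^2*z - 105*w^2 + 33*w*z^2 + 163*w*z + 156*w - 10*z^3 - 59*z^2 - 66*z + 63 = -18*w^3 - 13*w^2 + 592*w - 10*z^3 + z^2*(33*w - 136) + z*(-17*w^2 + 251*w - 274) + 132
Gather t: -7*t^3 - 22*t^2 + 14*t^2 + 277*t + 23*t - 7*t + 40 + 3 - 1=-7*t^3 - 8*t^2 + 293*t + 42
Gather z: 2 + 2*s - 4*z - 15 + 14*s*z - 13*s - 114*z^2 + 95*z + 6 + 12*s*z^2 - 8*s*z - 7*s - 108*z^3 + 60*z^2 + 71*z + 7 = -18*s - 108*z^3 + z^2*(12*s - 54) + z*(6*s + 162)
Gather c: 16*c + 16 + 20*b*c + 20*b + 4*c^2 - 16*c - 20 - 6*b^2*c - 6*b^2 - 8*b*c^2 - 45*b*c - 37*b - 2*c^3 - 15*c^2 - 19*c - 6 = -6*b^2 - 17*b - 2*c^3 + c^2*(-8*b - 11) + c*(-6*b^2 - 25*b - 19) - 10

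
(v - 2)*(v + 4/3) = v^2 - 2*v/3 - 8/3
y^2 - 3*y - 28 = (y - 7)*(y + 4)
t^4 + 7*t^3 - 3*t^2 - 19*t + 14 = (t - 1)^2*(t + 2)*(t + 7)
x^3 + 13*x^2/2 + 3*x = x*(x + 1/2)*(x + 6)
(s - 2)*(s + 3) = s^2 + s - 6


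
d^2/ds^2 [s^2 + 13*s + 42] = 2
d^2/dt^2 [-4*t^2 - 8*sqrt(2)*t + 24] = -8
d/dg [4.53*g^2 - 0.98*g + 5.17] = 9.06*g - 0.98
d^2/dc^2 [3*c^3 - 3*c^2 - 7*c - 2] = 18*c - 6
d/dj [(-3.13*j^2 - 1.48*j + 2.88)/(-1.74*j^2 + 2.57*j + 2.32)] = (-10.6193*j^2 - 4.5008*j - 10.8352)/(3.0276*j^4 - 8.9436*j^3 - 1.4687*j^2 + 11.9248*j + 5.3824)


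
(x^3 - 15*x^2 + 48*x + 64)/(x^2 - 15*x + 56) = (x^2 - 7*x - 8)/(x - 7)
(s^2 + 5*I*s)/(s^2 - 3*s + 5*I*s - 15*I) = s/(s - 3)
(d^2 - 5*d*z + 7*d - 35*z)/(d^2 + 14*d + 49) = (d - 5*z)/(d + 7)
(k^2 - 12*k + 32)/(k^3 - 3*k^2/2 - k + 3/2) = 2*(k^2 - 12*k + 32)/(2*k^3 - 3*k^2 - 2*k + 3)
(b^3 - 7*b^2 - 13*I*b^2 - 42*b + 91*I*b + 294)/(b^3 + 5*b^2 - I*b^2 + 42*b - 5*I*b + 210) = (b^2 - b*(7 + 6*I) + 42*I)/(b^2 + b*(5 + 6*I) + 30*I)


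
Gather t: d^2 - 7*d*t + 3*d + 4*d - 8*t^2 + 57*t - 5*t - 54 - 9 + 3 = d^2 + 7*d - 8*t^2 + t*(52 - 7*d) - 60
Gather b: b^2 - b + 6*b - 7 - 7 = b^2 + 5*b - 14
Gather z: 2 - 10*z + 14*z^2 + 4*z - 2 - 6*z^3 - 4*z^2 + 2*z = -6*z^3 + 10*z^2 - 4*z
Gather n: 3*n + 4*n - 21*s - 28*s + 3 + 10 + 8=7*n - 49*s + 21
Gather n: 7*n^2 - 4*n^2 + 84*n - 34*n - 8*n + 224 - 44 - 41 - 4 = 3*n^2 + 42*n + 135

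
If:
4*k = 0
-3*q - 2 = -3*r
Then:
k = 0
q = r - 2/3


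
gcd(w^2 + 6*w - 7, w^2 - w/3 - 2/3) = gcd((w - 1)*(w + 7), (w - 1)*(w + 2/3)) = w - 1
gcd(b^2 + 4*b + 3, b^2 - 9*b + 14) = 1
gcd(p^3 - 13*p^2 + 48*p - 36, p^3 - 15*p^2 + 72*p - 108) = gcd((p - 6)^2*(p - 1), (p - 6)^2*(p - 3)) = p^2 - 12*p + 36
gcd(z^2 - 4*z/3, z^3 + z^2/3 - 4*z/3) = z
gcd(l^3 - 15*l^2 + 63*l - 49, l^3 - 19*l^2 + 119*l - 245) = l^2 - 14*l + 49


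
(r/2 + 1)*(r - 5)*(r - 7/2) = r^3/2 - 13*r^2/4 + r/4 + 35/2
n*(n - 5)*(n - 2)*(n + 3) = n^4 - 4*n^3 - 11*n^2 + 30*n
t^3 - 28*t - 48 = (t - 6)*(t + 2)*(t + 4)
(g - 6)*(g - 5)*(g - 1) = g^3 - 12*g^2 + 41*g - 30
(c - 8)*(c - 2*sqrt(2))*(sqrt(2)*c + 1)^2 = 2*c^4 - 16*c^3 - 2*sqrt(2)*c^3 - 7*c^2 + 16*sqrt(2)*c^2 - 2*sqrt(2)*c + 56*c + 16*sqrt(2)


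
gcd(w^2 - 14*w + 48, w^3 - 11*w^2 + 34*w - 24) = w - 6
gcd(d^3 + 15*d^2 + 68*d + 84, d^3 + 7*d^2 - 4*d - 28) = d^2 + 9*d + 14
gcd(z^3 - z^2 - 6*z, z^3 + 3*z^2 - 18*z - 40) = z + 2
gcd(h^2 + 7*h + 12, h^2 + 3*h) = h + 3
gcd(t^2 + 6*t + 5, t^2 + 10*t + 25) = t + 5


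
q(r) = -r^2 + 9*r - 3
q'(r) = 9 - 2*r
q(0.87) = 4.07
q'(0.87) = 7.26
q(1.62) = 8.96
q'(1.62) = 5.76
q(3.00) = 15.00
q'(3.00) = 3.00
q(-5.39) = -80.56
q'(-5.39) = 19.78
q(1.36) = 7.39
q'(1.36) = 6.28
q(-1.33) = -16.74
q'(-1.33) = 11.66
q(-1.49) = -18.63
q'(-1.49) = 11.98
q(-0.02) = -3.18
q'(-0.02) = 9.04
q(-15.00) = -363.00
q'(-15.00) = 39.00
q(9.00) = -3.00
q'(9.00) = -9.00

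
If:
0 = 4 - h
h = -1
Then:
No Solution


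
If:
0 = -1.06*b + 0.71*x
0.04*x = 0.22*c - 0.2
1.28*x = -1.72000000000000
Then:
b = -0.90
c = 0.66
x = -1.34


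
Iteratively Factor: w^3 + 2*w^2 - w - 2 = (w - 1)*(w^2 + 3*w + 2) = (w - 1)*(w + 1)*(w + 2)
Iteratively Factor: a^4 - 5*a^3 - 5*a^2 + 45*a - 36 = (a + 3)*(a^3 - 8*a^2 + 19*a - 12) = (a - 1)*(a + 3)*(a^2 - 7*a + 12) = (a - 4)*(a - 1)*(a + 3)*(a - 3)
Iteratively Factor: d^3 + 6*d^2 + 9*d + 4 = (d + 1)*(d^2 + 5*d + 4) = (d + 1)^2*(d + 4)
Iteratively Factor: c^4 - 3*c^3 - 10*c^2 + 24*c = (c)*(c^3 - 3*c^2 - 10*c + 24) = c*(c + 3)*(c^2 - 6*c + 8) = c*(c - 2)*(c + 3)*(c - 4)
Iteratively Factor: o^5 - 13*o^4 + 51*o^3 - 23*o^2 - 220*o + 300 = (o - 5)*(o^4 - 8*o^3 + 11*o^2 + 32*o - 60) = (o - 5)*(o - 3)*(o^3 - 5*o^2 - 4*o + 20) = (o - 5)^2*(o - 3)*(o^2 - 4) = (o - 5)^2*(o - 3)*(o + 2)*(o - 2)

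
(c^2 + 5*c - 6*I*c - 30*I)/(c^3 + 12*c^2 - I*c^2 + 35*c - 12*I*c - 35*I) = (c - 6*I)/(c^2 + c*(7 - I) - 7*I)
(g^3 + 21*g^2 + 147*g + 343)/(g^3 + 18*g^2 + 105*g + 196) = (g + 7)/(g + 4)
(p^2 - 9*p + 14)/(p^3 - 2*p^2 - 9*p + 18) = (p - 7)/(p^2 - 9)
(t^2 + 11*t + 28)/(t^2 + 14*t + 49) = (t + 4)/(t + 7)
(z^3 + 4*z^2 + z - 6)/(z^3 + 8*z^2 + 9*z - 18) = (z + 2)/(z + 6)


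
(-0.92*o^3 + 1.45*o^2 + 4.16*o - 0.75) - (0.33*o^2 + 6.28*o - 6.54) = -0.92*o^3 + 1.12*o^2 - 2.12*o + 5.79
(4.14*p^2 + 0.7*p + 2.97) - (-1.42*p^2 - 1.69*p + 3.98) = 5.56*p^2 + 2.39*p - 1.01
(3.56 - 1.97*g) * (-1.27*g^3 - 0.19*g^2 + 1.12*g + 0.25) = 2.5019*g^4 - 4.1469*g^3 - 2.8828*g^2 + 3.4947*g + 0.89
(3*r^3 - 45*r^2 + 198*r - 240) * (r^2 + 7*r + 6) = 3*r^5 - 24*r^4 - 99*r^3 + 876*r^2 - 492*r - 1440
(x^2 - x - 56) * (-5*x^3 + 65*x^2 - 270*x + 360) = -5*x^5 + 70*x^4 - 55*x^3 - 3010*x^2 + 14760*x - 20160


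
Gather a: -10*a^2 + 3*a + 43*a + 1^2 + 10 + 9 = -10*a^2 + 46*a + 20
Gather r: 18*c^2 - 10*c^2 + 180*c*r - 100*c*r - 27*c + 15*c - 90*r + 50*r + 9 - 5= 8*c^2 - 12*c + r*(80*c - 40) + 4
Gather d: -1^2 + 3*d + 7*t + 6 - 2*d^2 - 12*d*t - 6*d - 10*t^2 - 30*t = -2*d^2 + d*(-12*t - 3) - 10*t^2 - 23*t + 5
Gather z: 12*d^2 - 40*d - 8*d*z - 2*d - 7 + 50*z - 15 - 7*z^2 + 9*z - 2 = 12*d^2 - 42*d - 7*z^2 + z*(59 - 8*d) - 24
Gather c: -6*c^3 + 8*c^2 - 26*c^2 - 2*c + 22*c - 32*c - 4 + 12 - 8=-6*c^3 - 18*c^2 - 12*c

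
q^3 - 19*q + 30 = (q - 3)*(q - 2)*(q + 5)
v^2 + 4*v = v*(v + 4)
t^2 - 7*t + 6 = (t - 6)*(t - 1)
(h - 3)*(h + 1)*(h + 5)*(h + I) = h^4 + 3*h^3 + I*h^3 - 13*h^2 + 3*I*h^2 - 15*h - 13*I*h - 15*I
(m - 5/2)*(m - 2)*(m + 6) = m^3 + 3*m^2/2 - 22*m + 30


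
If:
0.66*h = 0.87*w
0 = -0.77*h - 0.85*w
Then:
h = 0.00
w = 0.00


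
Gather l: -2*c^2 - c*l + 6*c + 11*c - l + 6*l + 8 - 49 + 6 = -2*c^2 + 17*c + l*(5 - c) - 35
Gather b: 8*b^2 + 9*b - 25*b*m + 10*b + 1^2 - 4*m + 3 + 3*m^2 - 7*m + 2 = 8*b^2 + b*(19 - 25*m) + 3*m^2 - 11*m + 6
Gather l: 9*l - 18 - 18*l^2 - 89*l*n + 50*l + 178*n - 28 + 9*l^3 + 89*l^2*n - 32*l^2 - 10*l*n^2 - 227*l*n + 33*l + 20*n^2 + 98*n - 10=9*l^3 + l^2*(89*n - 50) + l*(-10*n^2 - 316*n + 92) + 20*n^2 + 276*n - 56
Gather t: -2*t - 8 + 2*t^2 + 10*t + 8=2*t^2 + 8*t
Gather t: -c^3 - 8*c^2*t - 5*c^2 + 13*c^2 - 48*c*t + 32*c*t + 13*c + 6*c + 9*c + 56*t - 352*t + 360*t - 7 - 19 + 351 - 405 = -c^3 + 8*c^2 + 28*c + t*(-8*c^2 - 16*c + 64) - 80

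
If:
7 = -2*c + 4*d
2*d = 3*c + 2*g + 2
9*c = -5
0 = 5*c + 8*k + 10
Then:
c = -5/9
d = 53/36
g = 47/36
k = -65/72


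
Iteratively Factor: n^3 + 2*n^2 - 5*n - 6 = (n + 3)*(n^2 - n - 2) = (n - 2)*(n + 3)*(n + 1)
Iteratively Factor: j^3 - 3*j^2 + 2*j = (j - 2)*(j^2 - j) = j*(j - 2)*(j - 1)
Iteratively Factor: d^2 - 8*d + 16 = (d - 4)*(d - 4)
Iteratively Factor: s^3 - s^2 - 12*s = (s)*(s^2 - s - 12) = s*(s - 4)*(s + 3)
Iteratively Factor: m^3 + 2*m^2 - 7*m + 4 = (m - 1)*(m^2 + 3*m - 4) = (m - 1)*(m + 4)*(m - 1)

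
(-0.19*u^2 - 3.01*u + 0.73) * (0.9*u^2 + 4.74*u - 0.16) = -0.171*u^4 - 3.6096*u^3 - 13.58*u^2 + 3.9418*u - 0.1168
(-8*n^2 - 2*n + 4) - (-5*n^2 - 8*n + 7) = -3*n^2 + 6*n - 3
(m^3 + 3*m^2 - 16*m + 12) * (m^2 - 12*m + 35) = m^5 - 9*m^4 - 17*m^3 + 309*m^2 - 704*m + 420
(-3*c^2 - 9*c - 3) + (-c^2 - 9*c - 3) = -4*c^2 - 18*c - 6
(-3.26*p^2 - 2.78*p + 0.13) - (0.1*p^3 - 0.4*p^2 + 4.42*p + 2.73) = -0.1*p^3 - 2.86*p^2 - 7.2*p - 2.6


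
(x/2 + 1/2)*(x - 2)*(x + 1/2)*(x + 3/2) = x^4/2 + x^3/2 - 13*x^2/8 - 19*x/8 - 3/4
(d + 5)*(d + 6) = d^2 + 11*d + 30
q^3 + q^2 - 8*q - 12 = (q - 3)*(q + 2)^2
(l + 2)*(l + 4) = l^2 + 6*l + 8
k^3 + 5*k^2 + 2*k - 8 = (k - 1)*(k + 2)*(k + 4)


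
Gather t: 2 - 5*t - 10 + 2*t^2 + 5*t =2*t^2 - 8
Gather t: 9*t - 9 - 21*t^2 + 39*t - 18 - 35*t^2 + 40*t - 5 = -56*t^2 + 88*t - 32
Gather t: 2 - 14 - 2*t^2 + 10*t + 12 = -2*t^2 + 10*t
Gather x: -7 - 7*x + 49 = 42 - 7*x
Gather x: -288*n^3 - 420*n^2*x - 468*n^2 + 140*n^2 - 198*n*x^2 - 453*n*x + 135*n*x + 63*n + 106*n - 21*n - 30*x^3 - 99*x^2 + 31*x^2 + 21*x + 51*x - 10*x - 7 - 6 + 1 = -288*n^3 - 328*n^2 + 148*n - 30*x^3 + x^2*(-198*n - 68) + x*(-420*n^2 - 318*n + 62) - 12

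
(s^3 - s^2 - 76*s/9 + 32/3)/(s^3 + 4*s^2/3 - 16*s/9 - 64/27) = 3*(3*s^2 + s - 24)/(9*s^2 + 24*s + 16)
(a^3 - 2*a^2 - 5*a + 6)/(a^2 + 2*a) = a - 4 + 3/a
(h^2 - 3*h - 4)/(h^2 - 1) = (h - 4)/(h - 1)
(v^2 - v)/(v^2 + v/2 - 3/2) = 2*v/(2*v + 3)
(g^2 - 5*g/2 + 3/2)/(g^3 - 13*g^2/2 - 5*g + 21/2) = (2*g - 3)/(2*g^2 - 11*g - 21)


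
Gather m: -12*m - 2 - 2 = -12*m - 4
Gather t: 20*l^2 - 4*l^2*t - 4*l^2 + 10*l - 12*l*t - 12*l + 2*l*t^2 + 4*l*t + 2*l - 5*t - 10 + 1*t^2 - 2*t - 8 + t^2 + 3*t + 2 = 16*l^2 + t^2*(2*l + 2) + t*(-4*l^2 - 8*l - 4) - 16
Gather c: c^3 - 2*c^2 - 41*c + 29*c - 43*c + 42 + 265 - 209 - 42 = c^3 - 2*c^2 - 55*c + 56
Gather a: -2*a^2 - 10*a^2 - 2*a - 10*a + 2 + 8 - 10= -12*a^2 - 12*a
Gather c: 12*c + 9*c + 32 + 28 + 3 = 21*c + 63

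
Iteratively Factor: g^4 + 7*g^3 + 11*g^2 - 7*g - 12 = (g - 1)*(g^3 + 8*g^2 + 19*g + 12) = (g - 1)*(g + 3)*(g^2 + 5*g + 4) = (g - 1)*(g + 1)*(g + 3)*(g + 4)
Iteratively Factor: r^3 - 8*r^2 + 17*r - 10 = (r - 2)*(r^2 - 6*r + 5) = (r - 2)*(r - 1)*(r - 5)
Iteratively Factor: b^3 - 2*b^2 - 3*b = (b + 1)*(b^2 - 3*b) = (b - 3)*(b + 1)*(b)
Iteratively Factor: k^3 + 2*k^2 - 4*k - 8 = (k + 2)*(k^2 - 4) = (k + 2)^2*(k - 2)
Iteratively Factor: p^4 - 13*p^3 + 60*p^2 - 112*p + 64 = (p - 4)*(p^3 - 9*p^2 + 24*p - 16) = (p - 4)^2*(p^2 - 5*p + 4) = (p - 4)^3*(p - 1)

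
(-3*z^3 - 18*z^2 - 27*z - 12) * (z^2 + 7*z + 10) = -3*z^5 - 39*z^4 - 183*z^3 - 381*z^2 - 354*z - 120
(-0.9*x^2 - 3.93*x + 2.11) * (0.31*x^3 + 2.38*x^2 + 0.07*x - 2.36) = -0.279*x^5 - 3.3603*x^4 - 8.7623*x^3 + 6.8707*x^2 + 9.4225*x - 4.9796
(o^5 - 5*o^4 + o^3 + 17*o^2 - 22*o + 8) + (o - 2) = o^5 - 5*o^4 + o^3 + 17*o^2 - 21*o + 6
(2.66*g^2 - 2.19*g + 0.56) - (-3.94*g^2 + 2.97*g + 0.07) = 6.6*g^2 - 5.16*g + 0.49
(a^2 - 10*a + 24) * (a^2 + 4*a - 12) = a^4 - 6*a^3 - 28*a^2 + 216*a - 288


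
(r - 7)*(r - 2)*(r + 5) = r^3 - 4*r^2 - 31*r + 70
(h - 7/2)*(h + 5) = h^2 + 3*h/2 - 35/2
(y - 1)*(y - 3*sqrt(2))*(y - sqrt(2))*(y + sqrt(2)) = y^4 - 3*sqrt(2)*y^3 - y^3 - 2*y^2 + 3*sqrt(2)*y^2 + 2*y + 6*sqrt(2)*y - 6*sqrt(2)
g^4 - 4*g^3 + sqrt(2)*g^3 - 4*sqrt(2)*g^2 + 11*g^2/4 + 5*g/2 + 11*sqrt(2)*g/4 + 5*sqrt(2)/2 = (g - 5/2)*(g - 2)*(g + 1/2)*(g + sqrt(2))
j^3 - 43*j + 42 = (j - 6)*(j - 1)*(j + 7)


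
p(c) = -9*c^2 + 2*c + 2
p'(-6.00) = 110.00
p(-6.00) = -334.00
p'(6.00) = -106.00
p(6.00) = -310.00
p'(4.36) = -76.48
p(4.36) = -160.37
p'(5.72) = -100.96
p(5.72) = -281.03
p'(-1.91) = 36.38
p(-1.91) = -34.65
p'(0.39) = -5.02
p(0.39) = 1.41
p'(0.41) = -5.38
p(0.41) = 1.31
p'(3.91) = -68.38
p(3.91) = -127.77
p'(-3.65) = 67.70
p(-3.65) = -125.20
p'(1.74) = -29.32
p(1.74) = -21.77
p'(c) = 2 - 18*c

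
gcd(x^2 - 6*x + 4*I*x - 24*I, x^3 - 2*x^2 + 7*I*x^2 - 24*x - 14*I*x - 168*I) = x - 6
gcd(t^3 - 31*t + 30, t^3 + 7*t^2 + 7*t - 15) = t - 1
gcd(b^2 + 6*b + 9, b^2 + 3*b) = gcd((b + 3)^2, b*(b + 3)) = b + 3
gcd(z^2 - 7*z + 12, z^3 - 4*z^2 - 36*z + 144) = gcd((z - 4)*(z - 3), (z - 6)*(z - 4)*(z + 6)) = z - 4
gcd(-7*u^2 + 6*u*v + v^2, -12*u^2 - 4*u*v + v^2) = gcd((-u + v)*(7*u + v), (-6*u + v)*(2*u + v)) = 1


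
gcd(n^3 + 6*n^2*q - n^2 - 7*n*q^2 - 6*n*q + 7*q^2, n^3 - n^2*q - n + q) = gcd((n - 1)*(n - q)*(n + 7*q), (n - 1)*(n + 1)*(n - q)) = -n^2 + n*q + n - q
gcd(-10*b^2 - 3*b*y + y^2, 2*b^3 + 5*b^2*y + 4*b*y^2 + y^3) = 2*b + y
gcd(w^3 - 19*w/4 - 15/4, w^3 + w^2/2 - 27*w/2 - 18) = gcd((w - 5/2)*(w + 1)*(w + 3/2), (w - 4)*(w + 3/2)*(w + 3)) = w + 3/2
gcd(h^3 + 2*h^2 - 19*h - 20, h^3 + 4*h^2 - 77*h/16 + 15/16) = h + 5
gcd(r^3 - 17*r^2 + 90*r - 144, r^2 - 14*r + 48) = r^2 - 14*r + 48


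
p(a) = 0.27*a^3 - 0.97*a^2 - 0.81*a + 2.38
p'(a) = 0.81*a^2 - 1.94*a - 0.81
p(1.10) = 0.67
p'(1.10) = -1.96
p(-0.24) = 2.51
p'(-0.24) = -0.30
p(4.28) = 2.31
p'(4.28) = 5.72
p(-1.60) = 0.09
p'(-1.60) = 4.37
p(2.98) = -1.50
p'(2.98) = 0.60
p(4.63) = 4.63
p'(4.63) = 7.57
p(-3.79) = -23.18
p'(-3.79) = 18.18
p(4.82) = 6.18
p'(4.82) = 8.66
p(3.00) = -1.49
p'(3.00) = 0.66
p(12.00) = 319.54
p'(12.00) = 92.55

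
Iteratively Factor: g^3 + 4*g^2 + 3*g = (g)*(g^2 + 4*g + 3) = g*(g + 3)*(g + 1)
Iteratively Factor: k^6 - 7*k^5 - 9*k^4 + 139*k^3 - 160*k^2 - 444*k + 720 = (k - 2)*(k^5 - 5*k^4 - 19*k^3 + 101*k^2 + 42*k - 360) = (k - 3)*(k - 2)*(k^4 - 2*k^3 - 25*k^2 + 26*k + 120) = (k - 3)*(k - 2)*(k + 4)*(k^3 - 6*k^2 - k + 30) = (k - 5)*(k - 3)*(k - 2)*(k + 4)*(k^2 - k - 6) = (k - 5)*(k - 3)^2*(k - 2)*(k + 4)*(k + 2)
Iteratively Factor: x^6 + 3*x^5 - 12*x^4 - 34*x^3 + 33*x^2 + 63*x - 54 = (x + 3)*(x^5 - 12*x^3 + 2*x^2 + 27*x - 18) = (x - 3)*(x + 3)*(x^4 + 3*x^3 - 3*x^2 - 7*x + 6) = (x - 3)*(x - 1)*(x + 3)*(x^3 + 4*x^2 + x - 6) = (x - 3)*(x - 1)*(x + 3)^2*(x^2 + x - 2) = (x - 3)*(x - 1)^2*(x + 3)^2*(x + 2)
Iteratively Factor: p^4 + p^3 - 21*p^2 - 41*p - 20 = (p + 1)*(p^3 - 21*p - 20) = (p - 5)*(p + 1)*(p^2 + 5*p + 4) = (p - 5)*(p + 1)^2*(p + 4)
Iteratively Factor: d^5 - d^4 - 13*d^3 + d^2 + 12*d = (d - 4)*(d^4 + 3*d^3 - d^2 - 3*d) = d*(d - 4)*(d^3 + 3*d^2 - d - 3) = d*(d - 4)*(d - 1)*(d^2 + 4*d + 3) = d*(d - 4)*(d - 1)*(d + 3)*(d + 1)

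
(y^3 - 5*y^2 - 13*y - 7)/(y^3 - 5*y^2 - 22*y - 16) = (y^2 - 6*y - 7)/(y^2 - 6*y - 16)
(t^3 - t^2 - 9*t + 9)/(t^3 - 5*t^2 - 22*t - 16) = (-t^3 + t^2 + 9*t - 9)/(-t^3 + 5*t^2 + 22*t + 16)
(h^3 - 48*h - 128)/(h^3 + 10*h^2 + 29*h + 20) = (h^2 - 4*h - 32)/(h^2 + 6*h + 5)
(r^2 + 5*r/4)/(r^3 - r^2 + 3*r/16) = 4*(4*r + 5)/(16*r^2 - 16*r + 3)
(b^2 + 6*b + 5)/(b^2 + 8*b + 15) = (b + 1)/(b + 3)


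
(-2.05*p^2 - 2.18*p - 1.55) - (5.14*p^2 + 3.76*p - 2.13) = -7.19*p^2 - 5.94*p + 0.58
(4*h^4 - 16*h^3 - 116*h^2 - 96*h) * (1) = 4*h^4 - 16*h^3 - 116*h^2 - 96*h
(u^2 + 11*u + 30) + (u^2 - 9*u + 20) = 2*u^2 + 2*u + 50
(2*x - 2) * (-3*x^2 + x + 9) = -6*x^3 + 8*x^2 + 16*x - 18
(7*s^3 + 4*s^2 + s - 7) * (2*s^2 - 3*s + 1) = 14*s^5 - 13*s^4 - 3*s^3 - 13*s^2 + 22*s - 7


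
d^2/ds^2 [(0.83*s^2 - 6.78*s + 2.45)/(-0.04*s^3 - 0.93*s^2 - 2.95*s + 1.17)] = (-0.002656*s^6 + 0.0650879999999998*s^5 + 2.053896*s^4 + 12.680118*s^3 - 16.05972*s^2 + 3.24649799999999*s - 3.443974)/(6.4e-5*s^9 + 0.004464*s^8 + 0.117948*s^7 + 1.457181*s^6 + 8.437521*s^5 + 20.415816*s^4 + 6.57727300000001*s^3 - 26.726544*s^2 + 12.114765*s - 1.601613)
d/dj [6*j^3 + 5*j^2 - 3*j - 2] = 18*j^2 + 10*j - 3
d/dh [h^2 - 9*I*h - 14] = 2*h - 9*I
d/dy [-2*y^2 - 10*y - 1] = -4*y - 10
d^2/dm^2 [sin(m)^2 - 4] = 2*cos(2*m)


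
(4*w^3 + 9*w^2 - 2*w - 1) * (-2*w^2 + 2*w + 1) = -8*w^5 - 10*w^4 + 26*w^3 + 7*w^2 - 4*w - 1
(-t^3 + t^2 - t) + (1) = -t^3 + t^2 - t + 1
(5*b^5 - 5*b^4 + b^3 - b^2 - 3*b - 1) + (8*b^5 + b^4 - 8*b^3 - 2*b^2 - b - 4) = 13*b^5 - 4*b^4 - 7*b^3 - 3*b^2 - 4*b - 5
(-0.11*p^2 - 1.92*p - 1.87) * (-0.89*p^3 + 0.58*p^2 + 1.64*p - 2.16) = 0.0979*p^5 + 1.645*p^4 + 0.3703*p^3 - 3.9958*p^2 + 1.0804*p + 4.0392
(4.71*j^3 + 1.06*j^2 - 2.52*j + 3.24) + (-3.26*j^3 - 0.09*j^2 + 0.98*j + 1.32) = 1.45*j^3 + 0.97*j^2 - 1.54*j + 4.56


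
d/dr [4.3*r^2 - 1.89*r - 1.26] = 8.6*r - 1.89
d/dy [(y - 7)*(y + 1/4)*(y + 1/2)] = 3*y^2 - 25*y/2 - 41/8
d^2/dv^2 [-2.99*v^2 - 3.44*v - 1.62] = -5.98000000000000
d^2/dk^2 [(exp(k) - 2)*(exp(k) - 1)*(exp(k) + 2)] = (9*exp(2*k) - 4*exp(k) - 4)*exp(k)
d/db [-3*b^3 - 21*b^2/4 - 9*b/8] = -9*b^2 - 21*b/2 - 9/8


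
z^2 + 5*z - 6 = (z - 1)*(z + 6)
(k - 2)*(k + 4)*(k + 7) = k^3 + 9*k^2 + 6*k - 56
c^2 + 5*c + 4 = (c + 1)*(c + 4)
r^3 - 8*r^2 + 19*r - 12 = (r - 4)*(r - 3)*(r - 1)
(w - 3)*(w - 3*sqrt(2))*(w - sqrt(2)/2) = w^3 - 7*sqrt(2)*w^2/2 - 3*w^2 + 3*w + 21*sqrt(2)*w/2 - 9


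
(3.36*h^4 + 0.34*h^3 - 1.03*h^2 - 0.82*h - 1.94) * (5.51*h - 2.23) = 18.5136*h^5 - 5.6194*h^4 - 6.4335*h^3 - 2.2213*h^2 - 8.8608*h + 4.3262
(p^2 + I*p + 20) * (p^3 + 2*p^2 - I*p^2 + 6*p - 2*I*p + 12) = p^5 + 2*p^4 + 27*p^3 + 54*p^2 - 14*I*p^2 + 120*p - 28*I*p + 240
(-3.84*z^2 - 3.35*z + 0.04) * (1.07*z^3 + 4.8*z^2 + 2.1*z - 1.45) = -4.1088*z^5 - 22.0165*z^4 - 24.1012*z^3 - 1.275*z^2 + 4.9415*z - 0.058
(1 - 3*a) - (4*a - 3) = 4 - 7*a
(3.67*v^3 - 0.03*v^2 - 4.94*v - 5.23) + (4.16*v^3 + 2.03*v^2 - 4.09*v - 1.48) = 7.83*v^3 + 2.0*v^2 - 9.03*v - 6.71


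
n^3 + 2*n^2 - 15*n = n*(n - 3)*(n + 5)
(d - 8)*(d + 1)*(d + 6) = d^3 - d^2 - 50*d - 48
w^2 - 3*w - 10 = (w - 5)*(w + 2)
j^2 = j^2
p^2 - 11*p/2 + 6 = (p - 4)*(p - 3/2)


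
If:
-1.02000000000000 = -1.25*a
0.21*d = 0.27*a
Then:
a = 0.82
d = 1.05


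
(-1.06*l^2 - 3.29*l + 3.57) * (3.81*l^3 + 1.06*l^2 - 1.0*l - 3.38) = -4.0386*l^5 - 13.6585*l^4 + 11.1743*l^3 + 10.657*l^2 + 7.5502*l - 12.0666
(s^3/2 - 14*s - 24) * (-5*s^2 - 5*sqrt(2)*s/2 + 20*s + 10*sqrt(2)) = -5*s^5/2 - 5*sqrt(2)*s^4/4 + 10*s^4 + 5*sqrt(2)*s^3 + 70*s^3 - 160*s^2 + 35*sqrt(2)*s^2 - 480*s - 80*sqrt(2)*s - 240*sqrt(2)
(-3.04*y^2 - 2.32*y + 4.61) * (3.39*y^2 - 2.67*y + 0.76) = -10.3056*y^4 + 0.252*y^3 + 19.5119*y^2 - 14.0719*y + 3.5036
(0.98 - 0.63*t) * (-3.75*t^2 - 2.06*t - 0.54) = 2.3625*t^3 - 2.3772*t^2 - 1.6786*t - 0.5292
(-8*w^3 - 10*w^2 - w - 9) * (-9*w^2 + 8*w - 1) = 72*w^5 + 26*w^4 - 63*w^3 + 83*w^2 - 71*w + 9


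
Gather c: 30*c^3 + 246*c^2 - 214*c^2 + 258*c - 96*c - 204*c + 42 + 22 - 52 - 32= 30*c^3 + 32*c^2 - 42*c - 20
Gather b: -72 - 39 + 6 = -105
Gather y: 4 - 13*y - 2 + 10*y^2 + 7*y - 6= 10*y^2 - 6*y - 4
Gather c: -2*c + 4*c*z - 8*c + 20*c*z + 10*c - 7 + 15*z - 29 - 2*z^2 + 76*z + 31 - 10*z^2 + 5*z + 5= 24*c*z - 12*z^2 + 96*z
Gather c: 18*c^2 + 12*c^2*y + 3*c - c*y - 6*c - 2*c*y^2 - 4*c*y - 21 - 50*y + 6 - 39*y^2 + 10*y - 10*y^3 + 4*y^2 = c^2*(12*y + 18) + c*(-2*y^2 - 5*y - 3) - 10*y^3 - 35*y^2 - 40*y - 15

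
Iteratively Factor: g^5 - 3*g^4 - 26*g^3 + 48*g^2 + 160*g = (g)*(g^4 - 3*g^3 - 26*g^2 + 48*g + 160) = g*(g - 5)*(g^3 + 2*g^2 - 16*g - 32) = g*(g - 5)*(g + 2)*(g^2 - 16) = g*(g - 5)*(g + 2)*(g + 4)*(g - 4)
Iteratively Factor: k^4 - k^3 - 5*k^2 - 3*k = (k + 1)*(k^3 - 2*k^2 - 3*k) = (k + 1)^2*(k^2 - 3*k) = (k - 3)*(k + 1)^2*(k)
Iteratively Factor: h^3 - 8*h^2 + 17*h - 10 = (h - 5)*(h^2 - 3*h + 2) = (h - 5)*(h - 2)*(h - 1)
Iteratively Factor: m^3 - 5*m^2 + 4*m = (m - 4)*(m^2 - m) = m*(m - 4)*(m - 1)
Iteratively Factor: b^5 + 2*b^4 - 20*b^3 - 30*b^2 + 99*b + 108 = (b - 3)*(b^4 + 5*b^3 - 5*b^2 - 45*b - 36) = (b - 3)*(b + 1)*(b^3 + 4*b^2 - 9*b - 36) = (b - 3)^2*(b + 1)*(b^2 + 7*b + 12) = (b - 3)^2*(b + 1)*(b + 4)*(b + 3)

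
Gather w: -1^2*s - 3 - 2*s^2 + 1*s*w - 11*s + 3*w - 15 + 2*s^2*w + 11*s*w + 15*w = -2*s^2 - 12*s + w*(2*s^2 + 12*s + 18) - 18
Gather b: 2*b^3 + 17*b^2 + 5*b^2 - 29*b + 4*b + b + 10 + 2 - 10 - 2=2*b^3 + 22*b^2 - 24*b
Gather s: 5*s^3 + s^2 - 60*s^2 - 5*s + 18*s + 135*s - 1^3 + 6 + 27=5*s^3 - 59*s^2 + 148*s + 32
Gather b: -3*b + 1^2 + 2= 3 - 3*b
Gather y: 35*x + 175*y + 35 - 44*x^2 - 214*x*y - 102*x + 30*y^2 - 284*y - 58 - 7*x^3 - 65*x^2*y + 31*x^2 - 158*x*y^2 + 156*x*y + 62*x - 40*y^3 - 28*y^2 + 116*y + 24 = -7*x^3 - 13*x^2 - 5*x - 40*y^3 + y^2*(2 - 158*x) + y*(-65*x^2 - 58*x + 7) + 1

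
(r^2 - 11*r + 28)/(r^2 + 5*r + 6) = (r^2 - 11*r + 28)/(r^2 + 5*r + 6)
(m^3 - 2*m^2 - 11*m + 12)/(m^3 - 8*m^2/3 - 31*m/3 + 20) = 3*(m - 1)/(3*m - 5)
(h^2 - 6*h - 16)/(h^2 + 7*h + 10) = (h - 8)/(h + 5)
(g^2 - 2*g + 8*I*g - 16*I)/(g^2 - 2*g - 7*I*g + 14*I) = (g + 8*I)/(g - 7*I)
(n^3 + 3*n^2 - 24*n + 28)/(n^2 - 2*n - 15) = (-n^3 - 3*n^2 + 24*n - 28)/(-n^2 + 2*n + 15)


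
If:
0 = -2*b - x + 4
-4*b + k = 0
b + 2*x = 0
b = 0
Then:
No Solution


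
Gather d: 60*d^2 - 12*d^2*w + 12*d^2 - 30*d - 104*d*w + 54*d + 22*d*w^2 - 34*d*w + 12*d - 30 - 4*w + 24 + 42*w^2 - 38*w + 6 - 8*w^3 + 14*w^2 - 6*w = d^2*(72 - 12*w) + d*(22*w^2 - 138*w + 36) - 8*w^3 + 56*w^2 - 48*w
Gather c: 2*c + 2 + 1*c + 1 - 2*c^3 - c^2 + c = -2*c^3 - c^2 + 4*c + 3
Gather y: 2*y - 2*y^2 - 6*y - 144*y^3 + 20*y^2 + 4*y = -144*y^3 + 18*y^2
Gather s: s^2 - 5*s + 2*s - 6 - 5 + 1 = s^2 - 3*s - 10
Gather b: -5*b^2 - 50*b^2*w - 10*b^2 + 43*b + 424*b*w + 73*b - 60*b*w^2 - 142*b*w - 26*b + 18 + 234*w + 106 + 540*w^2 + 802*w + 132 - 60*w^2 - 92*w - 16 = b^2*(-50*w - 15) + b*(-60*w^2 + 282*w + 90) + 480*w^2 + 944*w + 240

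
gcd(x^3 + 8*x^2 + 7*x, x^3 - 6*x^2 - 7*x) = x^2 + x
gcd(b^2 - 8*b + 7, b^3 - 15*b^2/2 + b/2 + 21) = b - 7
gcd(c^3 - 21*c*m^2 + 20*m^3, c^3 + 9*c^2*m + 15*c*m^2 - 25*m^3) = c^2 + 4*c*m - 5*m^2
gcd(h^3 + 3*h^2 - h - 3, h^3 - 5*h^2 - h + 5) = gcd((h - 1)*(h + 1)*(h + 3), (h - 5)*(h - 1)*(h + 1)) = h^2 - 1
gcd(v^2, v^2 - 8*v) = v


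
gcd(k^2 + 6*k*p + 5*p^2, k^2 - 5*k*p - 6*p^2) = k + p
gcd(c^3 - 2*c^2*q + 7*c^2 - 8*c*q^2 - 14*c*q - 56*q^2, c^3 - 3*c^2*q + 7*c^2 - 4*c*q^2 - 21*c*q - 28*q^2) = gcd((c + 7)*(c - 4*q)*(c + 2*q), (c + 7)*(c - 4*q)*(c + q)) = -c^2 + 4*c*q - 7*c + 28*q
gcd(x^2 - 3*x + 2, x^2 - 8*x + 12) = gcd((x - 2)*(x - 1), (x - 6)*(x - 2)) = x - 2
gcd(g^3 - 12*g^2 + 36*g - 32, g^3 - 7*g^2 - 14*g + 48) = g^2 - 10*g + 16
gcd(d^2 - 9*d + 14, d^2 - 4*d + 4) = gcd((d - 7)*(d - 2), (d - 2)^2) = d - 2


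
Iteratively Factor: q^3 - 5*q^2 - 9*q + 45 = (q - 5)*(q^2 - 9) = (q - 5)*(q + 3)*(q - 3)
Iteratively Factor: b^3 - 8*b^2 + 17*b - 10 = (b - 5)*(b^2 - 3*b + 2) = (b - 5)*(b - 1)*(b - 2)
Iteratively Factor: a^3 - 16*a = (a)*(a^2 - 16) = a*(a - 4)*(a + 4)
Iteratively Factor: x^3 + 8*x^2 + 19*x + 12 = (x + 4)*(x^2 + 4*x + 3) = (x + 1)*(x + 4)*(x + 3)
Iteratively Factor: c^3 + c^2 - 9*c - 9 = (c - 3)*(c^2 + 4*c + 3) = (c - 3)*(c + 3)*(c + 1)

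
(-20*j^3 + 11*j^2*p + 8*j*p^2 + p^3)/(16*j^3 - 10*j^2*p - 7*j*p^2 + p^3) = (20*j^2 + 9*j*p + p^2)/(-16*j^2 - 6*j*p + p^2)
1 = 1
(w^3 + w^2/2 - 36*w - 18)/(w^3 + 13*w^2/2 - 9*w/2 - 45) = (2*w^2 - 11*w - 6)/(2*w^2 + w - 15)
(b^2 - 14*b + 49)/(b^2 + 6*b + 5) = (b^2 - 14*b + 49)/(b^2 + 6*b + 5)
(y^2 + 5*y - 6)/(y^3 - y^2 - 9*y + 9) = (y + 6)/(y^2 - 9)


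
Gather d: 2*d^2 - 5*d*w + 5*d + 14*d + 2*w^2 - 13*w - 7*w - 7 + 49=2*d^2 + d*(19 - 5*w) + 2*w^2 - 20*w + 42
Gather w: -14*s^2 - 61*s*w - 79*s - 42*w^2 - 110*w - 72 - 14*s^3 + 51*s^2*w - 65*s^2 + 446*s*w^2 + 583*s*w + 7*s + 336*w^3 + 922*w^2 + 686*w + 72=-14*s^3 - 79*s^2 - 72*s + 336*w^3 + w^2*(446*s + 880) + w*(51*s^2 + 522*s + 576)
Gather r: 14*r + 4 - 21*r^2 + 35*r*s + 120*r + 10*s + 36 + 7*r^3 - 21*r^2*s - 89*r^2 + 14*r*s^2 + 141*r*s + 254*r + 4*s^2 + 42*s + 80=7*r^3 + r^2*(-21*s - 110) + r*(14*s^2 + 176*s + 388) + 4*s^2 + 52*s + 120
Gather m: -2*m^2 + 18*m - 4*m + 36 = -2*m^2 + 14*m + 36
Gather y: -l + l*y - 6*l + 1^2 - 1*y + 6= -7*l + y*(l - 1) + 7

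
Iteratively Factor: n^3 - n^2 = (n - 1)*(n^2) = n*(n - 1)*(n)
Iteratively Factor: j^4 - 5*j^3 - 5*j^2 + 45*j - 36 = (j + 3)*(j^3 - 8*j^2 + 19*j - 12) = (j - 3)*(j + 3)*(j^2 - 5*j + 4) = (j - 3)*(j - 1)*(j + 3)*(j - 4)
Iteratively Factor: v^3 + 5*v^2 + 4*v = (v + 1)*(v^2 + 4*v) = v*(v + 1)*(v + 4)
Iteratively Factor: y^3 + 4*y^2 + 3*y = (y + 1)*(y^2 + 3*y) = (y + 1)*(y + 3)*(y)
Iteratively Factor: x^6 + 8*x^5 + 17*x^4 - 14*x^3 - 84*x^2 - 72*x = (x)*(x^5 + 8*x^4 + 17*x^3 - 14*x^2 - 84*x - 72) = x*(x + 3)*(x^4 + 5*x^3 + 2*x^2 - 20*x - 24) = x*(x + 2)*(x + 3)*(x^3 + 3*x^2 - 4*x - 12) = x*(x + 2)^2*(x + 3)*(x^2 + x - 6) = x*(x + 2)^2*(x + 3)^2*(x - 2)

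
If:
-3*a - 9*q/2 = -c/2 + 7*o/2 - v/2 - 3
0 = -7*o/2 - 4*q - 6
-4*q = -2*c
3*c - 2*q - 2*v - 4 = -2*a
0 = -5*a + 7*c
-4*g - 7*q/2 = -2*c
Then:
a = 224/55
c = 32/11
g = 2/11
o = -260/77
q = 16/11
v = 274/55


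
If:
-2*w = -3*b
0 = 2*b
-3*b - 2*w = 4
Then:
No Solution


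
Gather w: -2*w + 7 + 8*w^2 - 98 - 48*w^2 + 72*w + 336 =-40*w^2 + 70*w + 245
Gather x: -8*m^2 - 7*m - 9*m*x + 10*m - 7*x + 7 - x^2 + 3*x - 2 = -8*m^2 + 3*m - x^2 + x*(-9*m - 4) + 5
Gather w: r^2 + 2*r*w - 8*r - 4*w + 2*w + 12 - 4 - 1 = r^2 - 8*r + w*(2*r - 2) + 7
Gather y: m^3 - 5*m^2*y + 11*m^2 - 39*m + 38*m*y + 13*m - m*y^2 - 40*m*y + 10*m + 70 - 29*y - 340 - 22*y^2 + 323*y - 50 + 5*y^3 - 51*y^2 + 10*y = m^3 + 11*m^2 - 16*m + 5*y^3 + y^2*(-m - 73) + y*(-5*m^2 - 2*m + 304) - 320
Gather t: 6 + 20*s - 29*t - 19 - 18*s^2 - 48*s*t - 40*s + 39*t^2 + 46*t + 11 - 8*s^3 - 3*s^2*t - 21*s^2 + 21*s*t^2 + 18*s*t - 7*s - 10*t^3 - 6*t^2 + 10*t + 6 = -8*s^3 - 39*s^2 - 27*s - 10*t^3 + t^2*(21*s + 33) + t*(-3*s^2 - 30*s + 27) + 4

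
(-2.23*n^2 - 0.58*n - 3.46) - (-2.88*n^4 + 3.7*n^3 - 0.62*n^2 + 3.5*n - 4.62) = 2.88*n^4 - 3.7*n^3 - 1.61*n^2 - 4.08*n + 1.16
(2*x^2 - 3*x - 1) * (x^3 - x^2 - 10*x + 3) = 2*x^5 - 5*x^4 - 18*x^3 + 37*x^2 + x - 3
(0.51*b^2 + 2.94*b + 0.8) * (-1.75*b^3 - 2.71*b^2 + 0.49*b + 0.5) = -0.8925*b^5 - 6.5271*b^4 - 9.1175*b^3 - 0.4724*b^2 + 1.862*b + 0.4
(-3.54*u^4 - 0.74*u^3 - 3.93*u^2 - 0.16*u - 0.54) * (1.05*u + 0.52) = -3.717*u^5 - 2.6178*u^4 - 4.5113*u^3 - 2.2116*u^2 - 0.6502*u - 0.2808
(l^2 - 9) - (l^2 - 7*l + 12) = 7*l - 21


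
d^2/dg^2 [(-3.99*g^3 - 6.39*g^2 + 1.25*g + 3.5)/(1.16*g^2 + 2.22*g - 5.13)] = (-2.8421709430404e-14*g^4 - 50.5409600000001*g^3 + 72.7470120000002*g^2 - 531.316386*g - 231.704082)/(1.560896*g^6 + 8.961696*g^5 - 3.557952*g^4 - 68.323608*g^3 + 15.734736*g^2 + 175.270554*g - 135.005697)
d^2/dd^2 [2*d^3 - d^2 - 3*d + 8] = 12*d - 2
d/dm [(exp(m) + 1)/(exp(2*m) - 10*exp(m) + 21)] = (-2*(exp(m) - 5)*(exp(m) + 1) + exp(2*m) - 10*exp(m) + 21)*exp(m)/(exp(2*m) - 10*exp(m) + 21)^2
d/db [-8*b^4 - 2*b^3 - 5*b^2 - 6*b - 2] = -32*b^3 - 6*b^2 - 10*b - 6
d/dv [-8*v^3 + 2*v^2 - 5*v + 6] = -24*v^2 + 4*v - 5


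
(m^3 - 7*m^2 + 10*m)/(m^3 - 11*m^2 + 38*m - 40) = m/(m - 4)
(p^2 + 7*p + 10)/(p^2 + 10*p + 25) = (p + 2)/(p + 5)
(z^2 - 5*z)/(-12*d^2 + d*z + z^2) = z*(z - 5)/(-12*d^2 + d*z + z^2)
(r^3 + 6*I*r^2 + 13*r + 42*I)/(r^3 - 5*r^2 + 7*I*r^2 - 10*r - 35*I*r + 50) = (r^2 + 4*I*r + 21)/(r^2 + 5*r*(-1 + I) - 25*I)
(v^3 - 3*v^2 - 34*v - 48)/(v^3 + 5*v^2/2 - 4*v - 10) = 2*(v^2 - 5*v - 24)/(2*v^2 + v - 10)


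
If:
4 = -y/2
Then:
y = -8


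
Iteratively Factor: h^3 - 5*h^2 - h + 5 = (h - 1)*(h^2 - 4*h - 5) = (h - 1)*(h + 1)*(h - 5)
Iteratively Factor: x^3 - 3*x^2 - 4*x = (x + 1)*(x^2 - 4*x) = x*(x + 1)*(x - 4)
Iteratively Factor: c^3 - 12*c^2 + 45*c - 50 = (c - 5)*(c^2 - 7*c + 10) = (c - 5)*(c - 2)*(c - 5)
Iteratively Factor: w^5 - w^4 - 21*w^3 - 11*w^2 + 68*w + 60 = (w + 2)*(w^4 - 3*w^3 - 15*w^2 + 19*w + 30) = (w - 2)*(w + 2)*(w^3 - w^2 - 17*w - 15) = (w - 5)*(w - 2)*(w + 2)*(w^2 + 4*w + 3) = (w - 5)*(w - 2)*(w + 1)*(w + 2)*(w + 3)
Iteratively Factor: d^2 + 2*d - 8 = (d + 4)*(d - 2)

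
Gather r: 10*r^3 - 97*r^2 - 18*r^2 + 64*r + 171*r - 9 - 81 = 10*r^3 - 115*r^2 + 235*r - 90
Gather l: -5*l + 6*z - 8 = -5*l + 6*z - 8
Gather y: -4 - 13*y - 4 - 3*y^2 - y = -3*y^2 - 14*y - 8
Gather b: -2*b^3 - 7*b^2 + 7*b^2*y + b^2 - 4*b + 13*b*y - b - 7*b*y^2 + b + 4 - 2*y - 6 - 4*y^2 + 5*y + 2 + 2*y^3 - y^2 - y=-2*b^3 + b^2*(7*y - 6) + b*(-7*y^2 + 13*y - 4) + 2*y^3 - 5*y^2 + 2*y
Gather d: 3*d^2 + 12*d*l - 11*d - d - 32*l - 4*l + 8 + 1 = 3*d^2 + d*(12*l - 12) - 36*l + 9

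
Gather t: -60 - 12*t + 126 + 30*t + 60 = 18*t + 126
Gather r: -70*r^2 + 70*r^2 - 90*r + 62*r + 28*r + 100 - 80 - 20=0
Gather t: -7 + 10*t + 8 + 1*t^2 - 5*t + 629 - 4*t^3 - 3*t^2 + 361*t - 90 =-4*t^3 - 2*t^2 + 366*t + 540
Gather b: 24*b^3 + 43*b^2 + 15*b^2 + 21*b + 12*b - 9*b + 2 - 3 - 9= 24*b^3 + 58*b^2 + 24*b - 10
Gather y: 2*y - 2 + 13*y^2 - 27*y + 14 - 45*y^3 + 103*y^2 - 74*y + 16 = -45*y^3 + 116*y^2 - 99*y + 28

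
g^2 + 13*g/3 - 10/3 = (g - 2/3)*(g + 5)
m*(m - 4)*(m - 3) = m^3 - 7*m^2 + 12*m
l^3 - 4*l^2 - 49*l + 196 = (l - 7)*(l - 4)*(l + 7)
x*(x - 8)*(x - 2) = x^3 - 10*x^2 + 16*x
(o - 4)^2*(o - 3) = o^3 - 11*o^2 + 40*o - 48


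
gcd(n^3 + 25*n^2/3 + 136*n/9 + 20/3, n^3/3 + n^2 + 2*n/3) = 1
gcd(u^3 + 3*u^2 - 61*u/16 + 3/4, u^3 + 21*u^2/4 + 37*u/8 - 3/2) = u^2 + 15*u/4 - 1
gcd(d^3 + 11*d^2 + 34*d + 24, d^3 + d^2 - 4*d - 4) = d + 1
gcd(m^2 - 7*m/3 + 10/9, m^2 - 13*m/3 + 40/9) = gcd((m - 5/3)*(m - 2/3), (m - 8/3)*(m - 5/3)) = m - 5/3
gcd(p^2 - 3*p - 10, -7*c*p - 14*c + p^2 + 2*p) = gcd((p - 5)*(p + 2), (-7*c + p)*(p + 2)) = p + 2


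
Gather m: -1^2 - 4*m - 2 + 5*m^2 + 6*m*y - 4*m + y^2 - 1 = 5*m^2 + m*(6*y - 8) + y^2 - 4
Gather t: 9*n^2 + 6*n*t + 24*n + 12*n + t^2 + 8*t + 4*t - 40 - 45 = 9*n^2 + 36*n + t^2 + t*(6*n + 12) - 85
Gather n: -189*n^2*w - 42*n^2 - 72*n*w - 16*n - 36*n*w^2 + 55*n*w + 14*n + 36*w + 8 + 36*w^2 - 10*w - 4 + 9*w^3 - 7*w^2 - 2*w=n^2*(-189*w - 42) + n*(-36*w^2 - 17*w - 2) + 9*w^3 + 29*w^2 + 24*w + 4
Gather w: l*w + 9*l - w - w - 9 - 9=9*l + w*(l - 2) - 18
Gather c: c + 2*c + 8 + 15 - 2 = 3*c + 21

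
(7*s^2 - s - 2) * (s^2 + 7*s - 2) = 7*s^4 + 48*s^3 - 23*s^2 - 12*s + 4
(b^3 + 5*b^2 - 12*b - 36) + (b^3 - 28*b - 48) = 2*b^3 + 5*b^2 - 40*b - 84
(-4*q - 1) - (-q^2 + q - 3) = q^2 - 5*q + 2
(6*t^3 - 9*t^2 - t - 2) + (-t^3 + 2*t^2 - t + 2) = 5*t^3 - 7*t^2 - 2*t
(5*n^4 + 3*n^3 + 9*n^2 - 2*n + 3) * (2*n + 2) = 10*n^5 + 16*n^4 + 24*n^3 + 14*n^2 + 2*n + 6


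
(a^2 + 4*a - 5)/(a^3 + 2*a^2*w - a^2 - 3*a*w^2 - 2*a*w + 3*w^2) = (-a - 5)/(-a^2 - 2*a*w + 3*w^2)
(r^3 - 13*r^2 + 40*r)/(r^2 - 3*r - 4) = r*(-r^2 + 13*r - 40)/(-r^2 + 3*r + 4)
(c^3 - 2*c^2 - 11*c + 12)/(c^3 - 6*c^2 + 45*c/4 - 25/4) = 4*(c^2 - c - 12)/(4*c^2 - 20*c + 25)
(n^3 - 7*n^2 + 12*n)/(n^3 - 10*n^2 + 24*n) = (n - 3)/(n - 6)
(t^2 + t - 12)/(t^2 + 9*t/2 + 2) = 2*(t - 3)/(2*t + 1)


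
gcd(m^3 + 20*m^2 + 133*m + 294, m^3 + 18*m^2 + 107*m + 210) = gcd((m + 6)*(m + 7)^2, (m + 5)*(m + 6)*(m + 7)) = m^2 + 13*m + 42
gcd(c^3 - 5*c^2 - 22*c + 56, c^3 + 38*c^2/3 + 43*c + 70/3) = 1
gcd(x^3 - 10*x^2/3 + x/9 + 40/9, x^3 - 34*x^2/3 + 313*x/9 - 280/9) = x^2 - 13*x/3 + 40/9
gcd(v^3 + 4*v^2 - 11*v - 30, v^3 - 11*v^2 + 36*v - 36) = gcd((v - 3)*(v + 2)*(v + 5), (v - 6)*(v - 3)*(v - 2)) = v - 3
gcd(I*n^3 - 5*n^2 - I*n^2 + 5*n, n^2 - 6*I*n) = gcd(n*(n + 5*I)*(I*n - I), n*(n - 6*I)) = n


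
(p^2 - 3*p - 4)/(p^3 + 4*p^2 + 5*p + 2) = (p - 4)/(p^2 + 3*p + 2)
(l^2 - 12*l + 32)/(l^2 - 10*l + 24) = (l - 8)/(l - 6)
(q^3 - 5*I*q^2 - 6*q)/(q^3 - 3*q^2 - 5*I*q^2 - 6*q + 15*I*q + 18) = q/(q - 3)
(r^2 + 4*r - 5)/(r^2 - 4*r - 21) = (-r^2 - 4*r + 5)/(-r^2 + 4*r + 21)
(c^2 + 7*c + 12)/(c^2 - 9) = (c + 4)/(c - 3)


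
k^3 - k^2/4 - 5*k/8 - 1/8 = (k - 1)*(k + 1/4)*(k + 1/2)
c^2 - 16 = (c - 4)*(c + 4)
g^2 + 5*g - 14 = (g - 2)*(g + 7)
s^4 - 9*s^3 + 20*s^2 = s^2*(s - 5)*(s - 4)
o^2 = o^2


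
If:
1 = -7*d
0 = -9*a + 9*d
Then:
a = -1/7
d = -1/7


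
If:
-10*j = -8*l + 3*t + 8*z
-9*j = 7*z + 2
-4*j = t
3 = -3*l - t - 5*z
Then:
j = 20/421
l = -151/421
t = -80/421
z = -146/421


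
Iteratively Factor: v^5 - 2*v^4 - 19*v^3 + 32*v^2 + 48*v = (v - 3)*(v^4 + v^3 - 16*v^2 - 16*v) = v*(v - 3)*(v^3 + v^2 - 16*v - 16) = v*(v - 3)*(v + 4)*(v^2 - 3*v - 4) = v*(v - 4)*(v - 3)*(v + 4)*(v + 1)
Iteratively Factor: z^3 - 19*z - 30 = (z + 2)*(z^2 - 2*z - 15) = (z + 2)*(z + 3)*(z - 5)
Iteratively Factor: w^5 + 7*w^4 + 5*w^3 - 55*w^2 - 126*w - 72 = (w + 1)*(w^4 + 6*w^3 - w^2 - 54*w - 72) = (w + 1)*(w + 3)*(w^3 + 3*w^2 - 10*w - 24) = (w + 1)*(w + 2)*(w + 3)*(w^2 + w - 12) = (w + 1)*(w + 2)*(w + 3)*(w + 4)*(w - 3)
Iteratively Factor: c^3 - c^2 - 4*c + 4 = (c - 2)*(c^2 + c - 2) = (c - 2)*(c + 2)*(c - 1)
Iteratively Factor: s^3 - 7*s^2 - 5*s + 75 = (s - 5)*(s^2 - 2*s - 15) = (s - 5)^2*(s + 3)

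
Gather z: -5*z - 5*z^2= -5*z^2 - 5*z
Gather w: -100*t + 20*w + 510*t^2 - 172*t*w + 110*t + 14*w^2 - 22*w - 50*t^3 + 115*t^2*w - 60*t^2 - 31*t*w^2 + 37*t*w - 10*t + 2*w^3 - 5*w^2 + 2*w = -50*t^3 + 450*t^2 + 2*w^3 + w^2*(9 - 31*t) + w*(115*t^2 - 135*t)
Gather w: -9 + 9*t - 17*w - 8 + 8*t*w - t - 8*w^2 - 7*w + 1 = 8*t - 8*w^2 + w*(8*t - 24) - 16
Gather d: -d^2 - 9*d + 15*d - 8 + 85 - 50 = -d^2 + 6*d + 27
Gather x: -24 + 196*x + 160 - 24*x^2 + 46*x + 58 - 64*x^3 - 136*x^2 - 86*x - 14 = -64*x^3 - 160*x^2 + 156*x + 180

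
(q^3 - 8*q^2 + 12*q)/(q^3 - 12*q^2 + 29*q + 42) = q*(q - 2)/(q^2 - 6*q - 7)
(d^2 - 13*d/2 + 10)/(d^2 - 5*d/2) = (d - 4)/d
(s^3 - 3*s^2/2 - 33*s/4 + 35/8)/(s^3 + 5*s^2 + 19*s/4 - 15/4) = (s - 7/2)/(s + 3)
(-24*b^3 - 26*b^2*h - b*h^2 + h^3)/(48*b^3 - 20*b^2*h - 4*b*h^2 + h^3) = (-b - h)/(2*b - h)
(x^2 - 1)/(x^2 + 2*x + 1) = (x - 1)/(x + 1)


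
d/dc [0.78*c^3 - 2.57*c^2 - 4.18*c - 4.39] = 2.34*c^2 - 5.14*c - 4.18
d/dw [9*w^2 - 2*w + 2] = 18*w - 2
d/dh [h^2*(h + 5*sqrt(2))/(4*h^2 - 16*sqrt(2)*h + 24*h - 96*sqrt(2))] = h*(-2*h*(h + 5*sqrt(2))*(h - 2*sqrt(2) + 3) + (3*h + 10*sqrt(2))*(h^2 - 4*sqrt(2)*h + 6*h - 24*sqrt(2)))/(4*(h^2 - 4*sqrt(2)*h + 6*h - 24*sqrt(2))^2)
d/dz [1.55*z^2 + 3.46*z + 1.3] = 3.1*z + 3.46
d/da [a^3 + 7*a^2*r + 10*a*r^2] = 3*a^2 + 14*a*r + 10*r^2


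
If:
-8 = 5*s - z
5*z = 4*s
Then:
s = -40/21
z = -32/21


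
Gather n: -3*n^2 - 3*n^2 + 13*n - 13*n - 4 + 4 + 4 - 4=-6*n^2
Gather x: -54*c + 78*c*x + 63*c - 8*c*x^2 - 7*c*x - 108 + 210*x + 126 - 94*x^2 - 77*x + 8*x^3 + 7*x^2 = 9*c + 8*x^3 + x^2*(-8*c - 87) + x*(71*c + 133) + 18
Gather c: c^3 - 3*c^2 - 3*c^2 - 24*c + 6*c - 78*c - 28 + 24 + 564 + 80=c^3 - 6*c^2 - 96*c + 640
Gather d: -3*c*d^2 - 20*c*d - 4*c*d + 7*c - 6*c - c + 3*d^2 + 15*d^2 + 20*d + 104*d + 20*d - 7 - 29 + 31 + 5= d^2*(18 - 3*c) + d*(144 - 24*c)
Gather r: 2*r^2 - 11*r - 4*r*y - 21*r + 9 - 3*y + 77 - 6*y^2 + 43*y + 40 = 2*r^2 + r*(-4*y - 32) - 6*y^2 + 40*y + 126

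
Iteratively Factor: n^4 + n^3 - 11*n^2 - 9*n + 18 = (n - 1)*(n^3 + 2*n^2 - 9*n - 18) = (n - 3)*(n - 1)*(n^2 + 5*n + 6) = (n - 3)*(n - 1)*(n + 3)*(n + 2)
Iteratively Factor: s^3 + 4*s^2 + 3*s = (s)*(s^2 + 4*s + 3) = s*(s + 1)*(s + 3)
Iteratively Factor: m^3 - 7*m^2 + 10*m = (m - 2)*(m^2 - 5*m) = (m - 5)*(m - 2)*(m)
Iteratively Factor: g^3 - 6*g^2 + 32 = (g - 4)*(g^2 - 2*g - 8) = (g - 4)^2*(g + 2)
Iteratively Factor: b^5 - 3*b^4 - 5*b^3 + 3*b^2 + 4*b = (b)*(b^4 - 3*b^3 - 5*b^2 + 3*b + 4) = b*(b - 1)*(b^3 - 2*b^2 - 7*b - 4) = b*(b - 1)*(b + 1)*(b^2 - 3*b - 4) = b*(b - 1)*(b + 1)^2*(b - 4)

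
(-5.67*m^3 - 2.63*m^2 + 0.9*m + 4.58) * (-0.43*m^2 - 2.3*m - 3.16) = 2.4381*m^5 + 14.1719*m^4 + 23.5792*m^3 + 4.2714*m^2 - 13.378*m - 14.4728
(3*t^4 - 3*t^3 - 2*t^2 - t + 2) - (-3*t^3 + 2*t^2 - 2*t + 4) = 3*t^4 - 4*t^2 + t - 2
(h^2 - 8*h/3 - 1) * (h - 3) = h^3 - 17*h^2/3 + 7*h + 3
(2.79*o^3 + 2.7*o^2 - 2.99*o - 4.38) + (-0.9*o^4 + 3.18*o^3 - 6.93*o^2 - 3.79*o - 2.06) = -0.9*o^4 + 5.97*o^3 - 4.23*o^2 - 6.78*o - 6.44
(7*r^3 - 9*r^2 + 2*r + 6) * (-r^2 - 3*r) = -7*r^5 - 12*r^4 + 25*r^3 - 12*r^2 - 18*r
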